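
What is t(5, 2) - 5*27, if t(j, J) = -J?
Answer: -137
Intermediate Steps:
t(5, 2) - 5*27 = -1*2 - 5*27 = -2 - 135 = -137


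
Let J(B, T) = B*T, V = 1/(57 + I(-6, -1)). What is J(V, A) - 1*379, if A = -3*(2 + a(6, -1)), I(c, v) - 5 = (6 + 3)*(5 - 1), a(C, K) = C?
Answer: -18583/49 ≈ -379.25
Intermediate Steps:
I(c, v) = 41 (I(c, v) = 5 + (6 + 3)*(5 - 1) = 5 + 9*4 = 5 + 36 = 41)
V = 1/98 (V = 1/(57 + 41) = 1/98 ≈ 0.010204)
A = -24 (A = -3*(2 + 6) = -3*8 = -24)
J(V, A) - 1*379 = (1/98)*(-24) - 1*379 = -12/49 - 379 = -18583/49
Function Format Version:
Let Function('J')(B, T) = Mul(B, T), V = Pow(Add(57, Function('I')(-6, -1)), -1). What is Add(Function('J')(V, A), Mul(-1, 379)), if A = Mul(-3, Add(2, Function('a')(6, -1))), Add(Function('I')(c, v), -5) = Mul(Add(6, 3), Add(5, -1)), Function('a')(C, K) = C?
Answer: Rational(-18583, 49) ≈ -379.25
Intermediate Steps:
Function('I')(c, v) = 41 (Function('I')(c, v) = Add(5, Mul(Add(6, 3), Add(5, -1))) = Add(5, Mul(9, 4)) = Add(5, 36) = 41)
V = Rational(1, 98) (V = Pow(Add(57, 41), -1) = Pow(98, -1) = Rational(1, 98) ≈ 0.010204)
A = -24 (A = Mul(-3, Add(2, 6)) = Mul(-3, 8) = -24)
Add(Function('J')(V, A), Mul(-1, 379)) = Add(Mul(Rational(1, 98), -24), Mul(-1, 379)) = Add(Rational(-12, 49), -379) = Rational(-18583, 49)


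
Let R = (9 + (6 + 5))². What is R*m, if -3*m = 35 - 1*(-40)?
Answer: -10000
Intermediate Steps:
m = -25 (m = -(35 - 1*(-40))/3 = -(35 + 40)/3 = -⅓*75 = -25)
R = 400 (R = (9 + 11)² = 20² = 400)
R*m = 400*(-25) = -10000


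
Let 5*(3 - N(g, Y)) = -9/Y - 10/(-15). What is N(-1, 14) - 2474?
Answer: -518911/210 ≈ -2471.0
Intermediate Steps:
N(g, Y) = 43/15 + 9/(5*Y) (N(g, Y) = 3 - (-9/Y - 10/(-15))/5 = 3 - (-9/Y - 10*(-1/15))/5 = 3 - (-9/Y + 2/3)/5 = 3 - (2/3 - 9/Y)/5 = 3 + (-2/15 + 9/(5*Y)) = 43/15 + 9/(5*Y))
N(-1, 14) - 2474 = (1/15)*(27 + 43*14)/14 - 2474 = (1/15)*(1/14)*(27 + 602) - 2474 = (1/15)*(1/14)*629 - 2474 = 629/210 - 2474 = -518911/210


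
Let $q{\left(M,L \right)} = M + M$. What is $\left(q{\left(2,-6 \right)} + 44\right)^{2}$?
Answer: $2304$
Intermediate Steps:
$q{\left(M,L \right)} = 2 M$
$\left(q{\left(2,-6 \right)} + 44\right)^{2} = \left(2 \cdot 2 + 44\right)^{2} = \left(4 + 44\right)^{2} = 48^{2} = 2304$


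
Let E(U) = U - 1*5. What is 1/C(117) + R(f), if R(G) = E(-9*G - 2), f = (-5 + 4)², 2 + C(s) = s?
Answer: -1839/115 ≈ -15.991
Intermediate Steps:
C(s) = -2 + s
f = 1 (f = (-1)² = 1)
E(U) = -5 + U (E(U) = U - 5 = -5 + U)
R(G) = -7 - 9*G (R(G) = -5 + (-9*G - 2) = -5 + (-2 - 9*G) = -7 - 9*G)
1/C(117) + R(f) = 1/(-2 + 117) + (-7 - 9*1) = 1/115 + (-7 - 9) = 1/115 - 16 = -1839/115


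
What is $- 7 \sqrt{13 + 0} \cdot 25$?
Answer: $- 175 \sqrt{13} \approx -630.97$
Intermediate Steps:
$- 7 \sqrt{13 + 0} \cdot 25 = - 7 \sqrt{13} \cdot 25 = - 175 \sqrt{13}$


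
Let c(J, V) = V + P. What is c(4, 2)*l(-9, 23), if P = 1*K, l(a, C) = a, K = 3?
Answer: -45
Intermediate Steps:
P = 3 (P = 1*3 = 3)
c(J, V) = 3 + V (c(J, V) = V + 3 = 3 + V)
c(4, 2)*l(-9, 23) = (3 + 2)*(-9) = 5*(-9) = -45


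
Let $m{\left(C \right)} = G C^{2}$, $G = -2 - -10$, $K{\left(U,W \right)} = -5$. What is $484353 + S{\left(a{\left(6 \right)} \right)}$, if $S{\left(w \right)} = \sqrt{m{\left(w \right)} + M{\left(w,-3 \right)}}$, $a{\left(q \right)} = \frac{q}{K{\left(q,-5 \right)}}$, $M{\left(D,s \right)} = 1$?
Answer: $484353 + \frac{\sqrt{313}}{5} \approx 4.8436 \cdot 10^{5}$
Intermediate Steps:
$G = 8$ ($G = -2 + 10 = 8$)
$m{\left(C \right)} = 8 C^{2}$
$a{\left(q \right)} = - \frac{q}{5}$ ($a{\left(q \right)} = \frac{q}{-5} = q \left(- \frac{1}{5}\right) = - \frac{q}{5}$)
$S{\left(w \right)} = \sqrt{1 + 8 w^{2}}$ ($S{\left(w \right)} = \sqrt{8 w^{2} + 1} = \sqrt{1 + 8 w^{2}}$)
$484353 + S{\left(a{\left(6 \right)} \right)} = 484353 + \sqrt{1 + 8 \left(\left(- \frac{1}{5}\right) 6\right)^{2}} = 484353 + \sqrt{1 + 8 \left(- \frac{6}{5}\right)^{2}} = 484353 + \sqrt{1 + 8 \cdot \frac{36}{25}} = 484353 + \sqrt{1 + \frac{288}{25}} = 484353 + \sqrt{\frac{313}{25}} = 484353 + \frac{\sqrt{313}}{5}$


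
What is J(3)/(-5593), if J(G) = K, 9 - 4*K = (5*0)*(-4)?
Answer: -9/22372 ≈ -0.00040229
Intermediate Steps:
K = 9/4 (K = 9/4 - 5*0*(-4)/4 = 9/4 - 0*(-4) = 9/4 - ¼*0 = 9/4 + 0 = 9/4 ≈ 2.2500)
J(G) = 9/4
J(3)/(-5593) = (9/4)/(-5593) = (9/4)*(-1/5593) = -9/22372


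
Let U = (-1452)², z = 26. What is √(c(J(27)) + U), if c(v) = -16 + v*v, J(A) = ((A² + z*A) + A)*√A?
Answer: 2*√14875979 ≈ 7713.9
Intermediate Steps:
U = 2108304
J(A) = √A*(A² + 27*A) (J(A) = ((A² + 26*A) + A)*√A = (A² + 27*A)*√A = √A*(A² + 27*A))
c(v) = -16 + v²
√(c(J(27)) + U) = √((-16 + (27^(3/2)*(27 + 27))²) + 2108304) = √((-16 + ((81*√3)*54)²) + 2108304) = √((-16 + (4374*√3)²) + 2108304) = √((-16 + 57395628) + 2108304) = √(57395612 + 2108304) = √59503916 = 2*√14875979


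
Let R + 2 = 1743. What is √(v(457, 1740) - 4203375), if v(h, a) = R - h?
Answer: 3*I*√466899 ≈ 2049.9*I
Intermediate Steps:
R = 1741 (R = -2 + 1743 = 1741)
v(h, a) = 1741 - h
√(v(457, 1740) - 4203375) = √((1741 - 1*457) - 4203375) = √((1741 - 457) - 4203375) = √(1284 - 4203375) = √(-4202091) = 3*I*√466899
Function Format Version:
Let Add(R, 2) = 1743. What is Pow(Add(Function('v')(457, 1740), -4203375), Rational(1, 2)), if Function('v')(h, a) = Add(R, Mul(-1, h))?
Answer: Mul(3, I, Pow(466899, Rational(1, 2))) ≈ Mul(2049.9, I)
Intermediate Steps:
R = 1741 (R = Add(-2, 1743) = 1741)
Function('v')(h, a) = Add(1741, Mul(-1, h))
Pow(Add(Function('v')(457, 1740), -4203375), Rational(1, 2)) = Pow(Add(Add(1741, Mul(-1, 457)), -4203375), Rational(1, 2)) = Pow(Add(Add(1741, -457), -4203375), Rational(1, 2)) = Pow(Add(1284, -4203375), Rational(1, 2)) = Pow(-4202091, Rational(1, 2)) = Mul(3, I, Pow(466899, Rational(1, 2)))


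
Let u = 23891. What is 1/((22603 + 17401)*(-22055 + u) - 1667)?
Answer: 1/73445677 ≈ 1.3616e-8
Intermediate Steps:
1/((22603 + 17401)*(-22055 + u) - 1667) = 1/((22603 + 17401)*(-22055 + 23891) - 1667) = 1/(40004*1836 - 1667) = 1/(73447344 - 1667) = 1/73445677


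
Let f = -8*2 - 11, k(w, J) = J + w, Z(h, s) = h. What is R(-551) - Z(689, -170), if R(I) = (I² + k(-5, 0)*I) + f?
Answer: 305640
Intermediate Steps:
f = -27 (f = -16 - 11 = -27)
R(I) = -27 + I² - 5*I (R(I) = (I² + (0 - 5)*I) - 27 = (I² - 5*I) - 27 = -27 + I² - 5*I)
R(-551) - Z(689, -170) = (-27 + (-551)² - 5*(-551)) - 1*689 = (-27 + 303601 + 2755) - 689 = 306329 - 689 = 305640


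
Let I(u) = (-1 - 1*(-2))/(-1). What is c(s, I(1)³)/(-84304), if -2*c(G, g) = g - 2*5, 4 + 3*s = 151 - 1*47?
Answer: -1/15328 ≈ -6.5240e-5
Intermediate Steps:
s = 100/3 (s = -4/3 + (151 - 1*47)/3 = -4/3 + (151 - 47)/3 = -4/3 + (⅓)*104 = -4/3 + 104/3 = 100/3 ≈ 33.333)
I(u) = -1 (I(u) = (-1 + 2)*(-1) = 1*(-1) = -1)
c(G, g) = 5 - g/2 (c(G, g) = -(g - 2*5)/2 = -(g - 10)/2 = -(-10 + g)/2 = 5 - g/2)
c(s, I(1)³)/(-84304) = (5 - ½*(-1)³)/(-84304) = (5 - ½*(-1))*(-1/84304) = (5 + ½)*(-1/84304) = (11/2)*(-1/84304) = -1/15328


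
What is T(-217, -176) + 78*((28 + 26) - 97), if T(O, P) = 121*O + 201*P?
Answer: -64987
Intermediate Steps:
T(-217, -176) + 78*((28 + 26) - 97) = (121*(-217) + 201*(-176)) + 78*((28 + 26) - 97) = (-26257 - 35376) + 78*(54 - 97) = -61633 + 78*(-43) = -61633 - 3354 = -64987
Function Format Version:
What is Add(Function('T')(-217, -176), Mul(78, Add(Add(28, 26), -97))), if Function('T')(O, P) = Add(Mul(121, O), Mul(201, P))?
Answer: -64987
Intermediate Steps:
Add(Function('T')(-217, -176), Mul(78, Add(Add(28, 26), -97))) = Add(Add(Mul(121, -217), Mul(201, -176)), Mul(78, Add(Add(28, 26), -97))) = Add(Add(-26257, -35376), Mul(78, Add(54, -97))) = Add(-61633, Mul(78, -43)) = Add(-61633, -3354) = -64987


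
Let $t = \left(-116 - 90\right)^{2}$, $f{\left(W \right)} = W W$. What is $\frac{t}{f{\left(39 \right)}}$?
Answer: $\frac{42436}{1521} \approx 27.9$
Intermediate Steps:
$f{\left(W \right)} = W^{2}$
$t = 42436$ ($t = \left(-206\right)^{2} = 42436$)
$\frac{t}{f{\left(39 \right)}} = \frac{42436}{39^{2}} = \frac{42436}{1521}$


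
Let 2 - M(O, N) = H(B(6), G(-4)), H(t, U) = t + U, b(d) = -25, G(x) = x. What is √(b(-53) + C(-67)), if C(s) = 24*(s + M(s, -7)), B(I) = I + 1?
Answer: I*√1657 ≈ 40.706*I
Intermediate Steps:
B(I) = 1 + I
H(t, U) = U + t
M(O, N) = -1 (M(O, N) = 2 - (-4 + (1 + 6)) = 2 - (-4 + 7) = 2 - 1*3 = 2 - 3 = -1)
C(s) = -24 + 24*s (C(s) = 24*(s - 1) = 24*(-1 + s) = -24 + 24*s)
√(b(-53) + C(-67)) = √(-25 + (-24 + 24*(-67))) = √(-25 + (-24 - 1608)) = √(-25 - 1632) = √(-1657) = I*√1657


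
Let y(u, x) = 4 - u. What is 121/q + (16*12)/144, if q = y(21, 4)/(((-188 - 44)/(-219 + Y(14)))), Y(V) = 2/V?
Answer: -121334/19533 ≈ -6.2117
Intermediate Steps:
q = -6511/406 (q = (4 - 1*21)/(((-188 - 44)/(-219 + 2/14))) = (4 - 21)/((-232/(-219 + 2*(1/14)))) = -17/((-232/(-219 + ⅐))) = -17/((-232/(-1532/7))) = -17/((-232*(-7/1532))) = -17/406/383 = -17*383/406 = -6511/406 ≈ -16.037)
121/q + (16*12)/144 = 121/(-6511/406) + (16*12)/144 = 121*(-406/6511) + 192*(1/144) = -49126/6511 + 4/3 = -121334/19533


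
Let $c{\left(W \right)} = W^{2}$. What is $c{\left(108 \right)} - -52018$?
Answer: $63682$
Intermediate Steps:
$c{\left(108 \right)} - -52018 = 108^{2} - -52018 = 11664 + 52018 = 63682$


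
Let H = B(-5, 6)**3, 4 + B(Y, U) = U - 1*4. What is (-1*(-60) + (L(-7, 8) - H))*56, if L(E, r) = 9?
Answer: 4312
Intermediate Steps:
B(Y, U) = -8 + U (B(Y, U) = -4 + (U - 1*4) = -4 + (U - 4) = -4 + (-4 + U) = -8 + U)
H = -8 (H = (-8 + 6)**3 = (-2)**3 = -8)
(-1*(-60) + (L(-7, 8) - H))*56 = (-1*(-60) + (9 - 1*(-8)))*56 = (60 + (9 + 8))*56 = (60 + 17)*56 = 77*56 = 4312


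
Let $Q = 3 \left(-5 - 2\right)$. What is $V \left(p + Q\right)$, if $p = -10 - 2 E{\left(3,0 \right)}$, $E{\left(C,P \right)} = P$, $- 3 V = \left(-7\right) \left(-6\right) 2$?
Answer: $868$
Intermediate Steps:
$V = -28$ ($V = - \frac{\left(-7\right) \left(-6\right) 2}{3} = - \frac{42 \cdot 2}{3} = \left(- \frac{1}{3}\right) 84 = -28$)
$Q = -21$ ($Q = 3 \left(-7\right) = -21$)
$p = -10$ ($p = -10 - 0 = -10 + 0 = -10$)
$V \left(p + Q\right) = - 28 \left(-10 - 21\right) = \left(-28\right) \left(-31\right) = 868$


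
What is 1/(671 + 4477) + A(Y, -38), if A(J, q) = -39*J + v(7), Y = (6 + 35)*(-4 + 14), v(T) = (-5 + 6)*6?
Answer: -82285631/5148 ≈ -15984.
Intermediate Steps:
v(T) = 6 (v(T) = 1*6 = 6)
Y = 410 (Y = 41*10 = 410)
A(J, q) = 6 - 39*J (A(J, q) = -39*J + 6 = 6 - 39*J)
1/(671 + 4477) + A(Y, -38) = 1/(671 + 4477) + (6 - 39*410) = 1/5148 + (6 - 15990) = 1/5148 - 15984 = -82285631/5148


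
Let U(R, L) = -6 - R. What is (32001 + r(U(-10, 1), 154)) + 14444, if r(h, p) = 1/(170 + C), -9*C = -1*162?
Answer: 8731661/188 ≈ 46445.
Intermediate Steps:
C = 18 (C = -(-1)*162/9 = -⅑*(-162) = 18)
r(h, p) = 1/188 (r(h, p) = 1/(170 + 18) = 1/188)
(32001 + r(U(-10, 1), 154)) + 14444 = (32001 + 1/188) + 14444 = 6016189/188 + 14444 = 8731661/188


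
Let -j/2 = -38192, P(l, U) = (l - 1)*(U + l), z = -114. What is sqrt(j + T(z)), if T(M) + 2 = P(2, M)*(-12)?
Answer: sqrt(77726) ≈ 278.79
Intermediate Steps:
P(l, U) = (-1 + l)*(U + l)
T(M) = -26 - 12*M (T(M) = -2 + (2**2 - M - 1*2 + M*2)*(-12) = -2 + (4 - M - 2 + 2*M)*(-12) = -2 + (2 + M)*(-12) = -2 + (-24 - 12*M) = -26 - 12*M)
j = 76384 (j = -2*(-38192) = 76384)
sqrt(j + T(z)) = sqrt(76384 + (-26 - 12*(-114))) = sqrt(76384 + (-26 + 1368)) = sqrt(76384 + 1342) = sqrt(77726)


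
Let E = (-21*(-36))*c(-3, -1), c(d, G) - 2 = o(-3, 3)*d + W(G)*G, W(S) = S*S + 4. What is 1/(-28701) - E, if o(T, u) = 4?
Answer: 325469339/28701 ≈ 11340.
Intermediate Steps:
W(S) = 4 + S² (W(S) = S² + 4 = 4 + S²)
c(d, G) = 2 + 4*d + G*(4 + G²) (c(d, G) = 2 + (4*d + (4 + G²)*G) = 2 + (4*d + G*(4 + G²)) = 2 + 4*d + G*(4 + G²))
E = -11340 (E = (-21*(-36))*(2 + 4*(-3) - (4 + (-1)²)) = 756*(2 - 12 - (4 + 1)) = 756*(2 - 12 - 1*5) = 756*(2 - 12 - 5) = 756*(-15) = -11340)
1/(-28701) - E = 1/(-28701) - 1*(-11340) = -1/28701 + 11340 = 325469339/28701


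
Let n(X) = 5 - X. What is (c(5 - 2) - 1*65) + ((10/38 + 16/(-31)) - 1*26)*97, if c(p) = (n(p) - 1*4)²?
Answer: -1535840/589 ≈ -2607.5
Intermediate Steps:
c(p) = (1 - p)² (c(p) = ((5 - p) - 1*4)² = ((5 - p) - 4)² = (1 - p)²)
(c(5 - 2) - 1*65) + ((10/38 + 16/(-31)) - 1*26)*97 = ((-1 + (5 - 2))² - 1*65) + ((10/38 + 16/(-31)) - 1*26)*97 = ((-1 + 3)² - 65) + ((10*(1/38) + 16*(-1/31)) - 26)*97 = (2² - 65) + ((5/19 - 16/31) - 26)*97 = (4 - 65) + (-149/589 - 26)*97 = -61 - 15463/589*97 = -61 - 1499911/589 = -1535840/589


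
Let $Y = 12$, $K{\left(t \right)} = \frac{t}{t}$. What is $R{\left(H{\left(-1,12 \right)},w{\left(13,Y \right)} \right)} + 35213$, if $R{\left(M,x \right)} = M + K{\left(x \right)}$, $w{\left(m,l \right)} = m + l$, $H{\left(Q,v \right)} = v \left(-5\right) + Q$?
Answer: $35153$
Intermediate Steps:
$K{\left(t \right)} = 1$
$H{\left(Q,v \right)} = Q - 5 v$ ($H{\left(Q,v \right)} = - 5 v + Q = Q - 5 v$)
$w{\left(m,l \right)} = l + m$
$R{\left(M,x \right)} = 1 + M$ ($R{\left(M,x \right)} = M + 1 = 1 + M$)
$R{\left(H{\left(-1,12 \right)},w{\left(13,Y \right)} \right)} + 35213 = \left(1 - 61\right) + 35213 = -60 + 35213 = 35153$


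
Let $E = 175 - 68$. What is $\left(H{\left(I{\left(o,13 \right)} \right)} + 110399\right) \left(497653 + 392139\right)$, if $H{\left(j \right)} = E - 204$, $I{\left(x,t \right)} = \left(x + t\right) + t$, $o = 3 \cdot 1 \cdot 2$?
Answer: $98145837184$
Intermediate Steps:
$o = 6$ ($o = 3 \cdot 2 = 6$)
$E = 107$
$I{\left(x,t \right)} = x + 2 t$ ($I{\left(x,t \right)} = \left(t + x\right) + t = x + 2 t$)
$H{\left(j \right)} = -97$ ($H{\left(j \right)} = 107 - 204 = -97$)
$\left(H{\left(I{\left(o,13 \right)} \right)} + 110399\right) \left(497653 + 392139\right) = \left(-97 + 110399\right) \left(497653 + 392139\right) = 110302 \cdot 889792 = 98145837184$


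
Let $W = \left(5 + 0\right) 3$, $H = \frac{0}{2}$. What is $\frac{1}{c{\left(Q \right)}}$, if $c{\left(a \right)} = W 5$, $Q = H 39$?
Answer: $\frac{1}{75} \approx 0.013333$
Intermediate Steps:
$H = 0$ ($H = 0 \cdot \frac{1}{2} = 0$)
$W = 15$ ($W = 5 \cdot 3 = 15$)
$Q = 0$ ($Q = 0 \cdot 39 = 0$)
$c{\left(a \right)} = 75$ ($c{\left(a \right)} = 15 \cdot 5 = 75$)
$\frac{1}{c{\left(Q \right)}} = \frac{1}{75}$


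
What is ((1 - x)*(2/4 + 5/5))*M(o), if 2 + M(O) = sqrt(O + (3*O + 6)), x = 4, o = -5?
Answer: 9 - 9*I*sqrt(14)/2 ≈ 9.0 - 16.837*I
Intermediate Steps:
M(O) = -2 + sqrt(6 + 4*O) (M(O) = -2 + sqrt(O + (3*O + 6)) = -2 + sqrt(O + (6 + 3*O)) = -2 + sqrt(6 + 4*O))
((1 - x)*(2/4 + 5/5))*M(o) = ((1 - 1*4)*(2/4 + 5/5))*(-2 + sqrt(6 + 4*(-5))) = ((1 - 4)*(2*(1/4) + 5*(1/5)))*(-2 + sqrt(6 - 20)) = (-3*(1/2 + 1))*(-2 + sqrt(-14)) = (-3*3/2)*(-2 + I*sqrt(14)) = -9*(-2 + I*sqrt(14))/2 = 9 - 9*I*sqrt(14)/2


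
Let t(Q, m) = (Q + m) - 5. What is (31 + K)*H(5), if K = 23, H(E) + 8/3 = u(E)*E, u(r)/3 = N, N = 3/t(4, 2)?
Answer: 2286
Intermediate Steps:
t(Q, m) = -5 + Q + m
N = 3 (N = 3/(-5 + 4 + 2) = 3/1 = 3*1 = 3)
u(r) = 9 (u(r) = 3*3 = 9)
H(E) = -8/3 + 9*E
(31 + K)*H(5) = (31 + 23)*(-8/3 + 9*5) = 54*(-8/3 + 45) = 54*(127/3) = 2286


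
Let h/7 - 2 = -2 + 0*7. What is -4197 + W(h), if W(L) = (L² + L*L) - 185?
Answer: -4382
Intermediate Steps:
h = 0 (h = 14 + 7*(-2 + 0*7) = 14 + 7*(-2 + 0) = 14 + 7*(-2) = 14 - 14 = 0)
W(L) = -185 + 2*L² (W(L) = (L² + L²) - 185 = 2*L² - 185 = -185 + 2*L²)
-4197 + W(h) = -4197 + (-185 + 2*0²) = -4197 + (-185 + 2*0) = -4197 + (-185 + 0) = -4197 - 185 = -4382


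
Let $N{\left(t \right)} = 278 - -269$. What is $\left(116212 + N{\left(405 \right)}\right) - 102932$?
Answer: $13827$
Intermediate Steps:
$N{\left(t \right)} = 547$ ($N{\left(t \right)} = 278 + 269 = 547$)
$\left(116212 + N{\left(405 \right)}\right) - 102932 = \left(116212 + 547\right) - 102932 = 116759 - 102932 = 13827$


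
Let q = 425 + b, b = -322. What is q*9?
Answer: 927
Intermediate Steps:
q = 103 (q = 425 - 322 = 103)
q*9 = 103*9 = 927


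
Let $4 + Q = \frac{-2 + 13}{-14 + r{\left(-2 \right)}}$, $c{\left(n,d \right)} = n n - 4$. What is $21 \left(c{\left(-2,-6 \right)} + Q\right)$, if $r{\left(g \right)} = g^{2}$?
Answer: $- \frac{1071}{10} \approx -107.1$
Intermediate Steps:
$c{\left(n,d \right)} = -4 + n^{2}$ ($c{\left(n,d \right)} = n^{2} - 4 = -4 + n^{2}$)
$Q = - \frac{51}{10}$ ($Q = -4 + \frac{-2 + 13}{-14 + \left(-2\right)^{2}} = -4 + \frac{11}{-14 + 4} = -4 + \frac{11}{-10} = -4 + 11 \left(- \frac{1}{10}\right) = -4 - \frac{11}{10} = - \frac{51}{10} \approx -5.1$)
$21 \left(c{\left(-2,-6 \right)} + Q\right) = 21 \left(\left(-4 + \left(-2\right)^{2}\right) - \frac{51}{10}\right) = 21 \left(\left(-4 + 4\right) - \frac{51}{10}\right) = 21 \left(0 - \frac{51}{10}\right) = 21 \left(- \frac{51}{10}\right) = - \frac{1071}{10}$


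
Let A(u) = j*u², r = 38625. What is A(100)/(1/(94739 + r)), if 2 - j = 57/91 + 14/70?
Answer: 20347536000/13 ≈ 1.5652e+9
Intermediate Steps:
j = 534/455 (j = 2 - (57/91 + 14/70) = 2 - (57*(1/91) + 14*(1/70)) = 2 - (57/91 + ⅕) = 2 - 1*376/455 = 2 - 376/455 = 534/455 ≈ 1.1736)
A(u) = 534*u²/455
A(100)/(1/(94739 + r)) = ((534/455)*100²)/(1/(94739 + 38625)) = ((534/455)*10000)/(1/133364) = 1068000/(91*(1/133364)) = (1068000/91)*133364 = 20347536000/13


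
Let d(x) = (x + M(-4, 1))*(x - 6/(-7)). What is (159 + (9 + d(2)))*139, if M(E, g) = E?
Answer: 157904/7 ≈ 22558.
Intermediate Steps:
d(x) = (-4 + x)*(6/7 + x) (d(x) = (x - 4)*(x - 6/(-7)) = (-4 + x)*(x - 6*(-⅐)) = (-4 + x)*(x + 6/7) = (-4 + x)*(6/7 + x))
(159 + (9 + d(2)))*139 = (159 + (9 + (-24/7 + 2² - 22/7*2)))*139 = (159 + (9 + (-24/7 + 4 - 44/7)))*139 = (159 + (9 - 40/7))*139 = (159 + 23/7)*139 = (1136/7)*139 = 157904/7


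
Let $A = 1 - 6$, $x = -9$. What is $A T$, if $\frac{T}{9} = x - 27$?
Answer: $1620$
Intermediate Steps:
$A = -5$ ($A = 1 - 6 = -5$)
$T = -324$ ($T = 9 \left(-9 - 27\right) = 9 \left(-36\right) = -324$)
$A T = \left(-5\right) \left(-324\right) = 1620$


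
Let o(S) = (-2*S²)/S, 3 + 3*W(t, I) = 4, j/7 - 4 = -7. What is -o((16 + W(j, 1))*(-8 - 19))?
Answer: -882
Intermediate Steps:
j = -21 (j = 28 + 7*(-7) = 28 - 49 = -21)
W(t, I) = ⅓ (W(t, I) = -1 + (⅓)*4 = -1 + 4/3 = ⅓)
o(S) = -2*S
-o((16 + W(j, 1))*(-8 - 19)) = -(-2)*(16 + ⅓)*(-8 - 19) = -(-2)*(49/3)*(-27) = -(-2)*(-441) = -1*882 = -882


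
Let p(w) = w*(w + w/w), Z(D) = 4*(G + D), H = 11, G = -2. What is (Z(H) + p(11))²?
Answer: 28224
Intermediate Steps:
Z(D) = -8 + 4*D (Z(D) = 4*(-2 + D) = -8 + 4*D)
p(w) = w*(1 + w) (p(w) = w*(w + 1) = w*(1 + w))
(Z(H) + p(11))² = ((-8 + 4*11) + 11*(1 + 11))² = ((-8 + 44) + 11*12)² = (36 + 132)² = 168² = 28224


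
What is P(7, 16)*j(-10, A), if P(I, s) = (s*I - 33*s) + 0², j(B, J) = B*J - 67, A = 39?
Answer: 190112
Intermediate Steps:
j(B, J) = -67 + B*J
P(I, s) = -33*s + I*s (P(I, s) = (I*s - 33*s) + 0 = (-33*s + I*s) + 0 = -33*s + I*s)
P(7, 16)*j(-10, A) = (16*(-33 + 7))*(-67 - 10*39) = (16*(-26))*(-67 - 390) = -416*(-457) = 190112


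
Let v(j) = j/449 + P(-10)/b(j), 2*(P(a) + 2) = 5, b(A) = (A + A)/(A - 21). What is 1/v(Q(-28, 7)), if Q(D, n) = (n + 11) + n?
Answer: 11225/1074 ≈ 10.452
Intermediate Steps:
b(A) = 2*A/(-21 + A) (b(A) = (2*A)/(-21 + A) = 2*A/(-21 + A))
Q(D, n) = 11 + 2*n (Q(D, n) = (11 + n) + n = 11 + 2*n)
P(a) = ½ (P(a) = -2 + (½)*5 = -2 + 5/2 = ½)
v(j) = j/449 + (-21 + j)/(4*j) (v(j) = j/449 + 1/(2*((2*j/(-21 + j)))) = j*(1/449) + ((-21 + j)/(2*j))/2 = j/449 + (-21 + j)/(4*j))
1/v(Q(-28, 7)) = 1/(¼ - 21/(4*(11 + 2*7)) + (11 + 2*7)/449) = 1/(¼ - 21/(4*(11 + 14)) + (11 + 14)/449) = 1/(¼ - 21/4/25 + (1/449)*25) = 1/(¼ - 21/4*1/25 + 25/449) = 1/(¼ - 21/100 + 25/449) = 1/(1074/11225) = 11225/1074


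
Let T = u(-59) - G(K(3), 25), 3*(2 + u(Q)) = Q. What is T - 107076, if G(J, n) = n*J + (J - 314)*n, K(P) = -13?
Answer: -295793/3 ≈ -98598.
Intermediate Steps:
G(J, n) = J*n + n*(-314 + J) (G(J, n) = J*n + (-314 + J)*n = J*n + n*(-314 + J))
u(Q) = -2 + Q/3
T = 25435/3 (T = (-2 + (⅓)*(-59)) - 2*25*(-157 - 13) = (-2 - 59/3) - 2*25*(-170) = -65/3 - 1*(-8500) = -65/3 + 8500 = 25435/3 ≈ 8478.3)
T - 107076 = 25435/3 - 107076 = -295793/3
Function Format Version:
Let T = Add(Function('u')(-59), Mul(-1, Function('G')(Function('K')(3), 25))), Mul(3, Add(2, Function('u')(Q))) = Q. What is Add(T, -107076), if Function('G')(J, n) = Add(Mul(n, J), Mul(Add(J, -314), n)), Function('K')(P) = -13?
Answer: Rational(-295793, 3) ≈ -98598.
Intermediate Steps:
Function('G')(J, n) = Add(Mul(J, n), Mul(n, Add(-314, J))) (Function('G')(J, n) = Add(Mul(J, n), Mul(Add(-314, J), n)) = Add(Mul(J, n), Mul(n, Add(-314, J))))
Function('u')(Q) = Add(-2, Mul(Rational(1, 3), Q))
T = Rational(25435, 3) (T = Add(Add(-2, Mul(Rational(1, 3), -59)), Mul(-1, Mul(2, 25, Add(-157, -13)))) = Add(Add(-2, Rational(-59, 3)), Mul(-1, Mul(2, 25, -170))) = Add(Rational(-65, 3), Mul(-1, -8500)) = Add(Rational(-65, 3), 8500) = Rational(25435, 3) ≈ 8478.3)
Add(T, -107076) = Add(Rational(25435, 3), -107076) = Rational(-295793, 3)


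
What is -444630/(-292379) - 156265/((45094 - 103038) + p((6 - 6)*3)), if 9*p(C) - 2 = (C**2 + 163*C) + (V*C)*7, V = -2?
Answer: 643069317135/152473894226 ≈ 4.2176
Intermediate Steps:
p(C) = 2/9 + C**2/9 + 149*C/9 (p(C) = 2/9 + ((C**2 + 163*C) - 2*C*7)/9 = 2/9 + ((C**2 + 163*C) - 14*C)/9 = 2/9 + (C**2 + 149*C)/9 = 2/9 + (C**2/9 + 149*C/9) = 2/9 + C**2/9 + 149*C/9)
-444630/(-292379) - 156265/((45094 - 103038) + p((6 - 6)*3)) = -444630/(-292379) - 156265/((45094 - 103038) + (2/9 + ((6 - 6)*3)**2/9 + 149*((6 - 6)*3)/9)) = -444630*(-1/292379) - 156265/(-57944 + (2/9 + (0*3)**2/9 + 149*(0*3)/9)) = 444630/292379 - 156265/(-57944 + (2/9 + (1/9)*0**2 + (149/9)*0)) = 444630/292379 - 156265/(-57944 + (2/9 + (1/9)*0 + 0)) = 444630/292379 - 156265/(-57944 + (2/9 + 0 + 0)) = 444630/292379 - 156265/(-57944 + 2/9) = 444630/292379 - 156265/(-521494/9) = 444630/292379 - 156265*(-9/521494) = 444630/292379 + 1406385/521494 = 643069317135/152473894226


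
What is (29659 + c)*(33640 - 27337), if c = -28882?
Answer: 4897431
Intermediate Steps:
(29659 + c)*(33640 - 27337) = (29659 - 28882)*(33640 - 27337) = 777*6303 = 4897431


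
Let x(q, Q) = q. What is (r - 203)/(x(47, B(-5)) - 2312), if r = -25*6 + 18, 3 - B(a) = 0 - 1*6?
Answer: 67/453 ≈ 0.14790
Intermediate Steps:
B(a) = 9 (B(a) = 3 - (0 - 1*6) = 3 - (0 - 6) = 3 - 1*(-6) = 3 + 6 = 9)
r = -132 (r = -150 + 18 = -132)
(r - 203)/(x(47, B(-5)) - 2312) = (-132 - 203)/(47 - 2312) = -335/(-2265) = -335*(-1/2265) = 67/453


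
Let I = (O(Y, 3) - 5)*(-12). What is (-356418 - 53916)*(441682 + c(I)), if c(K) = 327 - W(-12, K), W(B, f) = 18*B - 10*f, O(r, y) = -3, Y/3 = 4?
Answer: -181853873790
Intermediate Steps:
Y = 12 (Y = 3*4 = 12)
I = 96 (I = (-3 - 5)*(-12) = -8*(-12) = 96)
W(B, f) = -10*f + 18*B
c(K) = 543 + 10*K (c(K) = 327 - (-10*K + 18*(-12)) = 327 - (-10*K - 216) = 327 - (-216 - 10*K) = 327 + (216 + 10*K) = 543 + 10*K)
(-356418 - 53916)*(441682 + c(I)) = (-356418 - 53916)*(441682 + (543 + 10*96)) = -410334*(441682 + (543 + 960)) = -410334*(441682 + 1503) = -410334*443185 = -181853873790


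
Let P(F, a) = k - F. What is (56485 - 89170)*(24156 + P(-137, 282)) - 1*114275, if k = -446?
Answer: -779553470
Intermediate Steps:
P(F, a) = -446 - F
(56485 - 89170)*(24156 + P(-137, 282)) - 1*114275 = (56485 - 89170)*(24156 + (-446 - 1*(-137))) - 1*114275 = -32685*(24156 + (-446 + 137)) - 114275 = -32685*(24156 - 309) - 114275 = -32685*23847 - 114275 = -779439195 - 114275 = -779553470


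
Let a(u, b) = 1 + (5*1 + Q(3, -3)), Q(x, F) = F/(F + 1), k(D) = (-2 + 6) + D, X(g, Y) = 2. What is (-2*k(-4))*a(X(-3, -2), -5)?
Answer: 0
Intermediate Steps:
k(D) = 4 + D
Q(x, F) = F/(1 + F)
a(u, b) = 15/2 (a(u, b) = 1 + (5*1 - 3/(1 - 3)) = 1 + (5 - 3/(-2)) = 1 + (5 - 3*(-½)) = 1 + (5 + 3/2) = 1 + 13/2 = 15/2)
(-2*k(-4))*a(X(-3, -2), -5) = -2*(4 - 4)*(15/2) = -2*0*(15/2) = 0*(15/2) = 0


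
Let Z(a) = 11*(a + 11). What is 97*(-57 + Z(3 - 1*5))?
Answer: 4074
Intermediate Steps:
Z(a) = 121 + 11*a (Z(a) = 11*(11 + a) = 121 + 11*a)
97*(-57 + Z(3 - 1*5)) = 97*(-57 + (121 + 11*(3 - 1*5))) = 97*(-57 + (121 + 11*(3 - 5))) = 97*(-57 + (121 + 11*(-2))) = 97*(-57 + (121 - 22)) = 97*(-57 + 99) = 97*42 = 4074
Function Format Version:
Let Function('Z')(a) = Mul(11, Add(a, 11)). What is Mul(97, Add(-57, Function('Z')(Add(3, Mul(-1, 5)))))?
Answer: 4074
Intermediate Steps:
Function('Z')(a) = Add(121, Mul(11, a)) (Function('Z')(a) = Mul(11, Add(11, a)) = Add(121, Mul(11, a)))
Mul(97, Add(-57, Function('Z')(Add(3, Mul(-1, 5))))) = Mul(97, Add(-57, Add(121, Mul(11, Add(3, Mul(-1, 5)))))) = Mul(97, Add(-57, Add(121, Mul(11, Add(3, -5))))) = Mul(97, Add(-57, Add(121, Mul(11, -2)))) = Mul(97, Add(-57, Add(121, -22))) = Mul(97, Add(-57, 99)) = Mul(97, 42) = 4074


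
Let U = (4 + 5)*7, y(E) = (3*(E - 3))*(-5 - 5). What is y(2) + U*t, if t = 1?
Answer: 93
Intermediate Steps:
y(E) = 90 - 30*E (y(E) = (3*(-3 + E))*(-10) = (-9 + 3*E)*(-10) = 90 - 30*E)
U = 63 (U = 9*7 = 63)
y(2) + U*t = (90 - 30*2) + 63*1 = (90 - 60) + 63 = 30 + 63 = 93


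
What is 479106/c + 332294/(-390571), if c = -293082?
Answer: -47419049939/19078221637 ≈ -2.4855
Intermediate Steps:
479106/c + 332294/(-390571) = 479106/(-293082) + 332294/(-390571) = 479106*(-1/293082) + 332294*(-1/390571) = -79851/48847 - 332294/390571 = -47419049939/19078221637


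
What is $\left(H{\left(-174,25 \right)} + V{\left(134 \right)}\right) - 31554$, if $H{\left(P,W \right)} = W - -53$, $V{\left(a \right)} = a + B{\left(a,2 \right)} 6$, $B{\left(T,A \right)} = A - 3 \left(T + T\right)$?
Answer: $-36154$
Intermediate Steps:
$B{\left(T,A \right)} = A - 6 T$ ($B{\left(T,A \right)} = A - 3 \cdot 2 T = A - 6 T$)
$V{\left(a \right)} = 12 - 35 a$ ($V{\left(a \right)} = a + \left(2 - 6 a\right) 6 = a - \left(-12 + 36 a\right) = 12 - 35 a$)
$H{\left(P,W \right)} = 53 + W$ ($H{\left(P,W \right)} = W + 53 = 53 + W$)
$\left(H{\left(-174,25 \right)} + V{\left(134 \right)}\right) - 31554 = \left(\left(53 + 25\right) + \left(12 - 4690\right)\right) - 31554 = \left(78 + \left(12 - 4690\right)\right) - 31554 = \left(78 - 4678\right) - 31554 = -4600 - 31554 = -36154$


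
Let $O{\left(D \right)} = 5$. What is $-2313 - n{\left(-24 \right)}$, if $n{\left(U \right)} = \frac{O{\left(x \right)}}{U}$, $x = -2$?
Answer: $- \frac{55507}{24} \approx -2312.8$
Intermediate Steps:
$n{\left(U \right)} = \frac{5}{U}$
$-2313 - n{\left(-24 \right)} = -2313 - \frac{5}{-24} = -2313 - 5 \left(- \frac{1}{24}\right) = -2313 - - \frac{5}{24} = -2313 + \frac{5}{24} = - \frac{55507}{24}$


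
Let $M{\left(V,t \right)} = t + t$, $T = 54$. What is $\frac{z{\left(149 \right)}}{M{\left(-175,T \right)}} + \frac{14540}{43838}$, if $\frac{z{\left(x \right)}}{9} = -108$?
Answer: $- \frac{190001}{21919} \approx -8.6683$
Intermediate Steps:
$z{\left(x \right)} = -972$ ($z{\left(x \right)} = 9 \left(-108\right) = -972$)
$M{\left(V,t \right)} = 2 t$
$\frac{z{\left(149 \right)}}{M{\left(-175,T \right)}} + \frac{14540}{43838} = - \frac{972}{2 \cdot 54} + \frac{14540}{43838} = - \frac{972}{108} + 14540 \cdot \frac{1}{43838} = \left(-972\right) \frac{1}{108} + \frac{7270}{21919} = -9 + \frac{7270}{21919} = - \frac{190001}{21919}$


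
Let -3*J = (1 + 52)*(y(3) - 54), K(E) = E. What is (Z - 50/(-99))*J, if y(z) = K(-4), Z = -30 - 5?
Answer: -10497710/297 ≈ -35346.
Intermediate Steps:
Z = -35
y(z) = -4
J = 3074/3 (J = -(1 + 52)*(-4 - 54)/3 = -53*(-58)/3 = -⅓*(-3074) = 3074/3 ≈ 1024.7)
(Z - 50/(-99))*J = (-35 - 50/(-99))*(3074/3) = (-35 - 50*(-1/99))*(3074/3) = (-35 + 50/99)*(3074/3) = -3415/99*3074/3 = -10497710/297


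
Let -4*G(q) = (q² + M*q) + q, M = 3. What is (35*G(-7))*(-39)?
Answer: 28665/4 ≈ 7166.3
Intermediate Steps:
G(q) = -q - q²/4 (G(q) = -((q² + 3*q) + q)/4 = -(q² + 4*q)/4 = -q - q²/4)
(35*G(-7))*(-39) = (35*(-¼*(-7)*(4 - 7)))*(-39) = (35*(-¼*(-7)*(-3)))*(-39) = (35*(-21/4))*(-39) = -735/4*(-39) = 28665/4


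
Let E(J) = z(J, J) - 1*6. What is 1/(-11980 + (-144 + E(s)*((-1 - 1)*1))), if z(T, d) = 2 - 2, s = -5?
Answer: -1/12112 ≈ -8.2563e-5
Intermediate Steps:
z(T, d) = 0
E(J) = -6 (E(J) = 0 - 1*6 = 0 - 6 = -6)
1/(-11980 + (-144 + E(s)*((-1 - 1)*1))) = 1/(-11980 + (-144 - 6*(-1 - 1))) = 1/(-11980 + (-144 - (-12))) = 1/(-11980 + (-144 - 6*(-2))) = 1/(-11980 + (-144 + 12)) = 1/(-11980 - 132) = 1/(-12112) = -1/12112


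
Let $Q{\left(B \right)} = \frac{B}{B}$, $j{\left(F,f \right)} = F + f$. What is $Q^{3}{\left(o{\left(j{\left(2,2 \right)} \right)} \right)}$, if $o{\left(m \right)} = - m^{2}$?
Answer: $1$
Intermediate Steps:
$Q{\left(B \right)} = 1$
$Q^{3}{\left(o{\left(j{\left(2,2 \right)} \right)} \right)} = 1^{3} = 1$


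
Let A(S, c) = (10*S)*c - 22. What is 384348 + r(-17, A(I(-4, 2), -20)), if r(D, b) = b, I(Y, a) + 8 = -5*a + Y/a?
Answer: 388326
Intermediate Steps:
I(Y, a) = -8 - 5*a + Y/a (I(Y, a) = -8 + (-5*a + Y/a) = -8 - 5*a + Y/a)
A(S, c) = -22 + 10*S*c (A(S, c) = 10*S*c - 22 = -22 + 10*S*c)
384348 + r(-17, A(I(-4, 2), -20)) = 384348 + (-22 + 10*(-8 - 5*2 - 4/2)*(-20)) = 384348 + (-22 + 10*(-8 - 10 - 4*1/2)*(-20)) = 384348 + (-22 + 10*(-8 - 10 - 2)*(-20)) = 384348 + (-22 + 10*(-20)*(-20)) = 384348 + (-22 + 4000) = 384348 + 3978 = 388326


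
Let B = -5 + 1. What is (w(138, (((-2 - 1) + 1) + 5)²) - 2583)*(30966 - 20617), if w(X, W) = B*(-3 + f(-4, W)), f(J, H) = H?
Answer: -26979843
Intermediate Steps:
B = -4
w(X, W) = 12 - 4*W (w(X, W) = -4*(-3 + W) = 12 - 4*W)
(w(138, (((-2 - 1) + 1) + 5)²) - 2583)*(30966 - 20617) = ((12 - 4*(((-2 - 1) + 1) + 5)²) - 2583)*(30966 - 20617) = ((12 - 4*((-3 + 1) + 5)²) - 2583)*10349 = ((12 - 4*(-2 + 5)²) - 2583)*10349 = ((12 - 4*3²) - 2583)*10349 = ((12 - 4*9) - 2583)*10349 = ((12 - 36) - 2583)*10349 = (-24 - 2583)*10349 = -2607*10349 = -26979843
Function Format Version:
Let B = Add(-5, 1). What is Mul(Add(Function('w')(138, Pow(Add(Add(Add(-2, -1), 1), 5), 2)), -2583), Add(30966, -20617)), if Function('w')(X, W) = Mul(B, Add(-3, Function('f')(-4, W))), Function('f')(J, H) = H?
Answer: -26979843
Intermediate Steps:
B = -4
Function('w')(X, W) = Add(12, Mul(-4, W)) (Function('w')(X, W) = Mul(-4, Add(-3, W)) = Add(12, Mul(-4, W)))
Mul(Add(Function('w')(138, Pow(Add(Add(Add(-2, -1), 1), 5), 2)), -2583), Add(30966, -20617)) = Mul(Add(Add(12, Mul(-4, Pow(Add(Add(Add(-2, -1), 1), 5), 2))), -2583), Add(30966, -20617)) = Mul(Add(Add(12, Mul(-4, Pow(Add(Add(-3, 1), 5), 2))), -2583), 10349) = Mul(Add(Add(12, Mul(-4, Pow(Add(-2, 5), 2))), -2583), 10349) = Mul(Add(Add(12, Mul(-4, Pow(3, 2))), -2583), 10349) = Mul(Add(Add(12, Mul(-4, 9)), -2583), 10349) = Mul(Add(Add(12, -36), -2583), 10349) = Mul(Add(-24, -2583), 10349) = Mul(-2607, 10349) = -26979843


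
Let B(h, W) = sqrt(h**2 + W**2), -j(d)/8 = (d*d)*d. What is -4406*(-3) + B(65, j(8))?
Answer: 13218 + sqrt(16781441) ≈ 17315.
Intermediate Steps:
j(d) = -8*d**3 (j(d) = -8*d*d*d = -8*d**2*d = -8*d**3)
B(h, W) = sqrt(W**2 + h**2)
-4406*(-3) + B(65, j(8)) = -4406*(-3) + sqrt((-8*8**3)**2 + 65**2) = 13218 + sqrt((-8*512)**2 + 4225) = 13218 + sqrt((-4096)**2 + 4225) = 13218 + sqrt(16777216 + 4225) = 13218 + sqrt(16781441)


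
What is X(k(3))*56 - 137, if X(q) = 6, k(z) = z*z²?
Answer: 199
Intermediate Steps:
k(z) = z³
X(k(3))*56 - 137 = 6*56 - 137 = 336 - 137 = 199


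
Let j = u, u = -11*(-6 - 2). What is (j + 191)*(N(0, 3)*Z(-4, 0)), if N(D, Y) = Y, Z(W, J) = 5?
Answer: 4185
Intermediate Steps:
u = 88 (u = -11*(-8) = 88)
j = 88
(j + 191)*(N(0, 3)*Z(-4, 0)) = (88 + 191)*(3*5) = 279*15 = 4185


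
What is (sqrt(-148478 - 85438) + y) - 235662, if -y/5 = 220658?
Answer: -1338952 + 2*I*sqrt(58479) ≈ -1.339e+6 + 483.65*I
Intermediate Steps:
y = -1103290 (y = -5*220658 = -1103290)
(sqrt(-148478 - 85438) + y) - 235662 = (sqrt(-148478 - 85438) - 1103290) - 235662 = (sqrt(-233916) - 1103290) - 235662 = (2*I*sqrt(58479) - 1103290) - 235662 = (-1103290 + 2*I*sqrt(58479)) - 235662 = -1338952 + 2*I*sqrt(58479)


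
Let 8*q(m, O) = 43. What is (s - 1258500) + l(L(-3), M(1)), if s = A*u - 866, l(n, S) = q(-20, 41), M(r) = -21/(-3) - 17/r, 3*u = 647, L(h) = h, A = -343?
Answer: -32000023/24 ≈ -1.3333e+6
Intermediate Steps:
u = 647/3 (u = (⅓)*647 = 647/3 ≈ 215.67)
q(m, O) = 43/8 (q(m, O) = (⅛)*43 = 43/8)
M(r) = 7 - 17/r (M(r) = -21*(-⅓) - 17/r = 7 - 17/r)
l(n, S) = 43/8
s = -224519/3 (s = -343*647/3 - 866 = -221921/3 - 866 = -224519/3 ≈ -74840.)
(s - 1258500) + l(L(-3), M(1)) = (-224519/3 - 1258500) + 43/8 = -4000019/3 + 43/8 = -32000023/24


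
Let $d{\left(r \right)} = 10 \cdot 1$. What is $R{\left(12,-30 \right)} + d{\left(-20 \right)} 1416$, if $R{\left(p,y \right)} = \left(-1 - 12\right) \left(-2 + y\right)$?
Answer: $14576$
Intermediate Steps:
$d{\left(r \right)} = 10$
$R{\left(p,y \right)} = 26 - 13 y$ ($R{\left(p,y \right)} = - 13 \left(-2 + y\right) = 26 - 13 y$)
$R{\left(12,-30 \right)} + d{\left(-20 \right)} 1416 = \left(26 - -390\right) + 10 \cdot 1416 = \left(26 + 390\right) + 14160 = 416 + 14160 = 14576$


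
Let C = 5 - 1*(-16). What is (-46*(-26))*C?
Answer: 25116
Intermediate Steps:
C = 21 (C = 5 + 16 = 21)
(-46*(-26))*C = -46*(-26)*21 = 1196*21 = 25116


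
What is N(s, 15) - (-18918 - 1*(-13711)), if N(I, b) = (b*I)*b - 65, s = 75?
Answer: 22017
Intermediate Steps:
N(I, b) = -65 + I*b² (N(I, b) = (I*b)*b - 65 = I*b² - 65 = -65 + I*b²)
N(s, 15) - (-18918 - 1*(-13711)) = (-65 + 75*15²) - (-18918 - 1*(-13711)) = (-65 + 75*225) - (-18918 + 13711) = (-65 + 16875) - 1*(-5207) = 16810 + 5207 = 22017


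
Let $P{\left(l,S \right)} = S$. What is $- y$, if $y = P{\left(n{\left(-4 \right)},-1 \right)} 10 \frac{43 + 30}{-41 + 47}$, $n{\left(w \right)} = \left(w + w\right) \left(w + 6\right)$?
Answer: $\frac{365}{3} \approx 121.67$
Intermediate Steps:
$n{\left(w \right)} = 2 w \left(6 + w\right)$
$y = - \frac{365}{3}$ ($y = \left(-1\right) 10 \frac{43 + 30}{-41 + 47} = - 10 \cdot \frac{73}{6} = - 10 \cdot 73 \cdot \frac{1}{6} = \left(-10\right) \frac{73}{6} = - \frac{365}{3} \approx -121.67$)
$- y = \left(-1\right) \left(- \frac{365}{3}\right) = \frac{365}{3}$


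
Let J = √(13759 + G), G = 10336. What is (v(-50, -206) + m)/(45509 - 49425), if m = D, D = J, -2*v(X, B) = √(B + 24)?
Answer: -√24095/3916 + I*√182/7832 ≈ -0.039639 + 0.0017225*I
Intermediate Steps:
v(X, B) = -√(24 + B)/2 (v(X, B) = -√(B + 24)/2 = -√(24 + B)/2)
J = √24095 (J = √(13759 + 10336) = √24095 ≈ 155.23)
D = √24095 ≈ 155.23
m = √24095 ≈ 155.23
(v(-50, -206) + m)/(45509 - 49425) = (-√(24 - 206)/2 + √24095)/(45509 - 49425) = (-I*√182/2 + √24095)/(-3916) = (-I*√182/2 + √24095)*(-1/3916) = (√24095 - I*√182/2)*(-1/3916) = -√24095/3916 + I*√182/7832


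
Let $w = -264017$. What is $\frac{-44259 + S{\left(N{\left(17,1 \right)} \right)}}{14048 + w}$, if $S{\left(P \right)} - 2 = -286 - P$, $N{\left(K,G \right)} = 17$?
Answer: $\frac{44560}{249969} \approx 0.17826$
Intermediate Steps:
$S{\left(P \right)} = -284 - P$ ($S{\left(P \right)} = 2 - \left(286 + P\right) = -284 - P$)
$\frac{-44259 + S{\left(N{\left(17,1 \right)} \right)}}{14048 + w} = \frac{-44259 - 301}{14048 - 264017} = \frac{-44259 - 301}{-249969} = \left(-44259 - 301\right) \left(- \frac{1}{249969}\right) = \left(-44560\right) \left(- \frac{1}{249969}\right) = \frac{44560}{249969}$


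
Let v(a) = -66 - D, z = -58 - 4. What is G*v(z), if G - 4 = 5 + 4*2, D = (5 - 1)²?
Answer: -1394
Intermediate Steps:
D = 16 (D = 4² = 16)
z = -62
v(a) = -82 (v(a) = -66 - 1*16 = -66 - 16 = -82)
G = 17 (G = 4 + (5 + 4*2) = 4 + (5 + 8) = 4 + 13 = 17)
G*v(z) = 17*(-82) = -1394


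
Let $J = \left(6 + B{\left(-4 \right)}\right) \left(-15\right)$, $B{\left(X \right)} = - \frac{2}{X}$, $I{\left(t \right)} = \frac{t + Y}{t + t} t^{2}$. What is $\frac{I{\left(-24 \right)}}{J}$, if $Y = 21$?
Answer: $- \frac{24}{65} \approx -0.36923$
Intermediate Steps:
$I{\left(t \right)} = \frac{t \left(21 + t\right)}{2}$ ($I{\left(t \right)} = \frac{t + 21}{t + t} t^{2} = \frac{21 + t}{2 t} t^{2} = \frac{t \left(21 + t\right)}{2}$)
$J = - \frac{195}{2}$ ($J = \left(6 - \frac{2}{-4}\right) \left(-15\right) = \left(6 - - \frac{1}{2}\right) \left(-15\right) = \left(6 + \frac{1}{2}\right) \left(-15\right) = \frac{13}{2} \left(-15\right) = - \frac{195}{2} \approx -97.5$)
$\frac{I{\left(-24 \right)}}{J} = \frac{\frac{1}{2} \left(-24\right) \left(21 - 24\right)}{- \frac{195}{2}} = \frac{1}{2} \left(-24\right) \left(-3\right) \left(- \frac{2}{195}\right) = 36 \left(- \frac{2}{195}\right) = - \frac{24}{65}$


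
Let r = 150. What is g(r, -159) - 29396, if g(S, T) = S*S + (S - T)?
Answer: -6587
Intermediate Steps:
g(S, T) = S + S² - T (g(S, T) = S² + (S - T) = S + S² - T)
g(r, -159) - 29396 = (150 + 150² - 1*(-159)) - 29396 = (150 + 22500 + 159) - 29396 = 22809 - 29396 = -6587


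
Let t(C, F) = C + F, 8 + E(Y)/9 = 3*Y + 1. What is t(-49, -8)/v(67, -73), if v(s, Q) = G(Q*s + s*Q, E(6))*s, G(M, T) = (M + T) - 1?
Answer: 19/216276 ≈ 8.7851e-5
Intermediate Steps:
E(Y) = -63 + 27*Y (E(Y) = -72 + 9*(3*Y + 1) = -72 + 9*(1 + 3*Y) = -72 + (9 + 27*Y) = -63 + 27*Y)
G(M, T) = -1 + M + T
v(s, Q) = s*(98 + 2*Q*s) (v(s, Q) = (-1 + (Q*s + s*Q) + (-63 + 27*6))*s = (-1 + (Q*s + Q*s) + (-63 + 162))*s = (-1 + 2*Q*s + 99)*s = (98 + 2*Q*s)*s = s*(98 + 2*Q*s))
t(-49, -8)/v(67, -73) = (-49 - 8)/((2*67*(49 - 73*67))) = -57*1/(134*(49 - 4891)) = -57/(2*67*(-4842)) = -57/(-648828) = -57*(-1/648828) = 19/216276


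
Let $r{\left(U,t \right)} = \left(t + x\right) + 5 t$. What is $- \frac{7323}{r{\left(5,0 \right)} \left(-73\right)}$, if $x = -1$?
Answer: $- \frac{7323}{73} \approx -100.32$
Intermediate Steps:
$r{\left(U,t \right)} = -1 + 6 t$ ($r{\left(U,t \right)} = \left(t - 1\right) + 5 t = \left(-1 + t\right) + 5 t = -1 + 6 t$)
$- \frac{7323}{r{\left(5,0 \right)} \left(-73\right)} = - \frac{7323}{\left(-1 + 6 \cdot 0\right) \left(-73\right)} = - \frac{7323}{\left(-1 + 0\right) \left(-73\right)} = - \frac{7323}{\left(-1\right) \left(-73\right)} = - \frac{7323}{73}$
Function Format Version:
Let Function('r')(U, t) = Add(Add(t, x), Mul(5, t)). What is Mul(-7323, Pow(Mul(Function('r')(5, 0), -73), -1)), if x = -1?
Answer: Rational(-7323, 73) ≈ -100.32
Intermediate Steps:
Function('r')(U, t) = Add(-1, Mul(6, t)) (Function('r')(U, t) = Add(Add(t, -1), Mul(5, t)) = Add(Add(-1, t), Mul(5, t)) = Add(-1, Mul(6, t)))
Mul(-7323, Pow(Mul(Function('r')(5, 0), -73), -1)) = Mul(-7323, Pow(Mul(Add(-1, Mul(6, 0)), -73), -1)) = Mul(-7323, Pow(Mul(Add(-1, 0), -73), -1)) = Mul(-7323, Pow(Mul(-1, -73), -1)) = Mul(-7323, Pow(73, -1)) = Mul(-7323, Rational(1, 73)) = Rational(-7323, 73)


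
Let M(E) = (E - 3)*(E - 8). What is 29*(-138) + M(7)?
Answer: -4006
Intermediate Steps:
M(E) = (-8 + E)*(-3 + E) (M(E) = (-3 + E)*(-8 + E) = (-8 + E)*(-3 + E))
29*(-138) + M(7) = 29*(-138) + (24 + 7**2 - 11*7) = -4002 + (24 + 49 - 77) = -4002 - 4 = -4006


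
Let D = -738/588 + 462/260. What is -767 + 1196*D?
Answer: -35011/245 ≈ -142.90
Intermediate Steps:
D = 1662/3185 (D = -738*1/588 + 462*(1/260) = -123/98 + 231/130 = 1662/3185 ≈ 0.52182)
-767 + 1196*D = -767 + 1196*(1662/3185) = -767 + 152904/245 = -35011/245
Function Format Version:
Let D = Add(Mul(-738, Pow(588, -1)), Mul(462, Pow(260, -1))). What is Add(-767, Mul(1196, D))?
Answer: Rational(-35011, 245) ≈ -142.90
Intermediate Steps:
D = Rational(1662, 3185) (D = Add(Mul(-738, Rational(1, 588)), Mul(462, Rational(1, 260))) = Add(Rational(-123, 98), Rational(231, 130)) = Rational(1662, 3185) ≈ 0.52182)
Add(-767, Mul(1196, D)) = Add(-767, Mul(1196, Rational(1662, 3185))) = Add(-767, Rational(152904, 245)) = Rational(-35011, 245)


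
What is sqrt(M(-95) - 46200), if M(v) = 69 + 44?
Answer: I*sqrt(46087) ≈ 214.68*I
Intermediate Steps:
M(v) = 113
sqrt(M(-95) - 46200) = sqrt(113 - 46200) = sqrt(-46087) = I*sqrt(46087)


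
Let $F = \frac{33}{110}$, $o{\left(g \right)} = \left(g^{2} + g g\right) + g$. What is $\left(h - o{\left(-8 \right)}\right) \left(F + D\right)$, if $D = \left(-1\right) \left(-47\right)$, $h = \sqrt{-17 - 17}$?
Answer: $-5676 + \frac{473 i \sqrt{34}}{10} \approx -5676.0 + 275.8 i$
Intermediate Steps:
$o{\left(g \right)} = g + 2 g^{2}$ ($o{\left(g \right)} = \left(g^{2} + g^{2}\right) + g = 2 g^{2} + g = g + 2 g^{2}$)
$F = \frac{3}{10}$ ($F = 33 \cdot \frac{1}{110} = \frac{3}{10} \approx 0.3$)
$h = i \sqrt{34}$ ($h = \sqrt{-34} = i \sqrt{34} \approx 5.8309 i$)
$D = 47$
$\left(h - o{\left(-8 \right)}\right) \left(F + D\right) = \left(i \sqrt{34} - - 8 \left(1 + 2 \left(-8\right)\right)\right) \left(\frac{3}{10} + 47\right) = \left(i \sqrt{34} - - 8 \left(1 - 16\right)\right) \frac{473}{10} = \left(i \sqrt{34} - \left(-8\right) \left(-15\right)\right) \frac{473}{10} = \left(i \sqrt{34} - 120\right) \frac{473}{10} = \left(-120 + i \sqrt{34}\right) \frac{473}{10} = -5676 + \frac{473 i \sqrt{34}}{10}$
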